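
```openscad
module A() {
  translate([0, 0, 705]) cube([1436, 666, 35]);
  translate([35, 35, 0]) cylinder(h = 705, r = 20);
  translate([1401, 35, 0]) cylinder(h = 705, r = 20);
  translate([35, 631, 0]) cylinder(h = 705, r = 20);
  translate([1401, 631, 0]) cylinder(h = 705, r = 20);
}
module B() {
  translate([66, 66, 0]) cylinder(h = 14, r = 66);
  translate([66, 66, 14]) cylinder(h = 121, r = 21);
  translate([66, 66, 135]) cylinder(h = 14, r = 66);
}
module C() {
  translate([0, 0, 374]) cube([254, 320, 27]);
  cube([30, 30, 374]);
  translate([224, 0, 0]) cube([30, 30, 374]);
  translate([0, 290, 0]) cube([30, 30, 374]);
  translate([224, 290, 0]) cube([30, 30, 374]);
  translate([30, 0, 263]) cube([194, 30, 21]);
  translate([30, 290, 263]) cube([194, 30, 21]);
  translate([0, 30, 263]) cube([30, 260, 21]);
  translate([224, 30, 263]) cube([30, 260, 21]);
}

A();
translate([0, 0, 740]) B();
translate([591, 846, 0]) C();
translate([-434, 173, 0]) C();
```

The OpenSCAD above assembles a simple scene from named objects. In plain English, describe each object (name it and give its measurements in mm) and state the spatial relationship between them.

A is a table: top 1436 mm (x) × 666 mm (y), 35 mm thick, upper face at z = 740 mm, on four round legs of 40 mm diameter, each leg's bounding box inset 15 mm from the nearest pair of top edges, running from z = 0 to the bottom of the top.

B is a spool: two coaxial disc flanges of radius 66 mm and thickness 14 mm, joined by a core cylinder of radius 21 mm and height 121 mm. The lower flange rests on z = 0 and the three cylinders share a vertical axis.

C is a simple wooden stool: a rectangular seat 254 mm (x) by 320 mm (y), 27 mm thick, top face at z = 401 mm, on four square legs, each 30×30 mm in cross-section. The legs rest on z = 0, each flush with a corner of the seat. Four stretchers, 30 mm wide and 21 mm tall, connect adjacent legs with their undersides at z = 263 mm, each running between the inner faces of the legs it joins and aligned with the legs' outer faces on the other axis.

The spool is on top of the table. Two stools sit around the table at the +y, −x sides.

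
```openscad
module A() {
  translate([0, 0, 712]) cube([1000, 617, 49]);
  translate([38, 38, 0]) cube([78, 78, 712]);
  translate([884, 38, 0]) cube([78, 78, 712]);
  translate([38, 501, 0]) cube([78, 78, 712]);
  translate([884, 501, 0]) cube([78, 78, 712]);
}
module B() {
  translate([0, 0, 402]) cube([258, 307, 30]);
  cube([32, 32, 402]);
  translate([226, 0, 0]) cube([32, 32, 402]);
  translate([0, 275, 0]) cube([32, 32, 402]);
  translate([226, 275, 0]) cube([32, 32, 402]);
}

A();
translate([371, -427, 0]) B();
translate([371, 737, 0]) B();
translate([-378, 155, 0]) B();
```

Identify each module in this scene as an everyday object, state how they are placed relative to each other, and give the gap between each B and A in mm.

Each stool's nearest face is 120 mm from the table's bounding box.

A is a table. B is a stool. Three stools sit around the table at the −y, +y, −x sides. The gap between each stool and the table is 120 mm.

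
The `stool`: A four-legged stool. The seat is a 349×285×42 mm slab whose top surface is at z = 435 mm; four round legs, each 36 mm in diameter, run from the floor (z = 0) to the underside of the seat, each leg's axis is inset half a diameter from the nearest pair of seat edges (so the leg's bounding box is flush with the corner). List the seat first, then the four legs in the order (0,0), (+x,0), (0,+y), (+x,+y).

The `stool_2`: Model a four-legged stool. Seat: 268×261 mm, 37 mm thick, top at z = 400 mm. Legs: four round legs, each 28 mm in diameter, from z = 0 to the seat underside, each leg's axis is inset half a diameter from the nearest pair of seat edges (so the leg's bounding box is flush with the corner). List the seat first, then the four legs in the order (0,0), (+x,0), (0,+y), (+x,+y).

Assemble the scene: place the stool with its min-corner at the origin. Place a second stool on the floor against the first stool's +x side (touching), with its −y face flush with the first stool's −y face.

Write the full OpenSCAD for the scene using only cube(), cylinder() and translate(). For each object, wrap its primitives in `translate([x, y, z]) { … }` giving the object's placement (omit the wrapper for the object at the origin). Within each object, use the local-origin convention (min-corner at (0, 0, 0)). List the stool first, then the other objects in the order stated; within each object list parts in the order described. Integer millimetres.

translate([0, 0, 393]) cube([349, 285, 42]);
translate([18, 18, 0]) cylinder(h = 393, r = 18);
translate([331, 18, 0]) cylinder(h = 393, r = 18);
translate([18, 267, 0]) cylinder(h = 393, r = 18);
translate([331, 267, 0]) cylinder(h = 393, r = 18);
translate([349, 0, 0]) {
  translate([0, 0, 363]) cube([268, 261, 37]);
  translate([14, 14, 0]) cylinder(h = 363, r = 14);
  translate([254, 14, 0]) cylinder(h = 363, r = 14);
  translate([14, 247, 0]) cylinder(h = 363, r = 14);
  translate([254, 247, 0]) cylinder(h = 363, r = 14);
}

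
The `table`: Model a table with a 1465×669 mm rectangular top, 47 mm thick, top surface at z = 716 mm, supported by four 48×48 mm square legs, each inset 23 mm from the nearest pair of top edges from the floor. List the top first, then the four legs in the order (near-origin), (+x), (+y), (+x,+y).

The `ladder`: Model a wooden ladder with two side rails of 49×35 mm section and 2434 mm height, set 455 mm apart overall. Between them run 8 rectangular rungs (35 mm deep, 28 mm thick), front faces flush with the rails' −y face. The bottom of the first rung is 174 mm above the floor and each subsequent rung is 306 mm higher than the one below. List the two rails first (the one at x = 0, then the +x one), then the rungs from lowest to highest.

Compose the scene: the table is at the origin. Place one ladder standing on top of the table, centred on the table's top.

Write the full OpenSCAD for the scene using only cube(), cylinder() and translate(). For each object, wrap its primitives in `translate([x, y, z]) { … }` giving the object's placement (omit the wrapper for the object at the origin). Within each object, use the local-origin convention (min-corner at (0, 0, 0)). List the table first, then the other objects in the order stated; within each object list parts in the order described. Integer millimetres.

translate([0, 0, 669]) cube([1465, 669, 47]);
translate([23, 23, 0]) cube([48, 48, 669]);
translate([1394, 23, 0]) cube([48, 48, 669]);
translate([23, 598, 0]) cube([48, 48, 669]);
translate([1394, 598, 0]) cube([48, 48, 669]);
translate([505, 317, 716]) {
  cube([49, 35, 2434]);
  translate([406, 0, 0]) cube([49, 35, 2434]);
  translate([49, 0, 174]) cube([357, 35, 28]);
  translate([49, 0, 480]) cube([357, 35, 28]);
  translate([49, 0, 786]) cube([357, 35, 28]);
  translate([49, 0, 1092]) cube([357, 35, 28]);
  translate([49, 0, 1398]) cube([357, 35, 28]);
  translate([49, 0, 1704]) cube([357, 35, 28]);
  translate([49, 0, 2010]) cube([357, 35, 28]);
  translate([49, 0, 2316]) cube([357, 35, 28]);
}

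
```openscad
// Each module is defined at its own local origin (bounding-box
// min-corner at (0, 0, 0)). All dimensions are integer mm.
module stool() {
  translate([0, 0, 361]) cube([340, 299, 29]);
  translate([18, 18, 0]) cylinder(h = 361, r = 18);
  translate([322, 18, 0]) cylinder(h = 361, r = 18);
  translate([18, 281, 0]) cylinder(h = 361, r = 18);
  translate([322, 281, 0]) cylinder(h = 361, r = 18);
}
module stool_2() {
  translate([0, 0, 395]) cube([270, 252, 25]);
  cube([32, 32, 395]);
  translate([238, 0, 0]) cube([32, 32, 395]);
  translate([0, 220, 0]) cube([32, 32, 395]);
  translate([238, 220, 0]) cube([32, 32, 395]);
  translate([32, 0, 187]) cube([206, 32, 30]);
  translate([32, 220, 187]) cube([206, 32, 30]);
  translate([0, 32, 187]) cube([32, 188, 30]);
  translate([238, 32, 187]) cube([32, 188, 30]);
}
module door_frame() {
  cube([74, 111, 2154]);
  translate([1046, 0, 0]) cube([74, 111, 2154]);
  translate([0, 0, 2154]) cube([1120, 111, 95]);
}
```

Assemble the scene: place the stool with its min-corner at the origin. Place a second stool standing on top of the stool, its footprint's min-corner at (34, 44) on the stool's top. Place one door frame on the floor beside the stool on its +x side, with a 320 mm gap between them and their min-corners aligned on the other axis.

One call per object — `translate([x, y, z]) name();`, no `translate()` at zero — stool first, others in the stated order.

stool();
translate([34, 44, 390]) stool_2();
translate([660, 0, 0]) door_frame();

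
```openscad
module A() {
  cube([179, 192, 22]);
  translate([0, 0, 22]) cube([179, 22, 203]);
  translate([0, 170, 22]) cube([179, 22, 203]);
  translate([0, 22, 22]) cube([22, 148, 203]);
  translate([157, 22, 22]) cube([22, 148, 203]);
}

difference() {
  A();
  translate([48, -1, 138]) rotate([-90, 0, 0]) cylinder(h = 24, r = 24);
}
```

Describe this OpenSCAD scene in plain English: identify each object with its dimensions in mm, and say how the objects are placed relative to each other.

A is an open storage box with external size 179×192×225 mm and wall thickness 22 mm (the base is also 22 mm thick). The base covers the whole footprint; the four walls stand on the base, with the y-facing walls full-width and the x-facing walls fitting between their inner faces.

The open box has a circular hole of radius 24 mm through its front wall, centred at (x = 48, z = 138).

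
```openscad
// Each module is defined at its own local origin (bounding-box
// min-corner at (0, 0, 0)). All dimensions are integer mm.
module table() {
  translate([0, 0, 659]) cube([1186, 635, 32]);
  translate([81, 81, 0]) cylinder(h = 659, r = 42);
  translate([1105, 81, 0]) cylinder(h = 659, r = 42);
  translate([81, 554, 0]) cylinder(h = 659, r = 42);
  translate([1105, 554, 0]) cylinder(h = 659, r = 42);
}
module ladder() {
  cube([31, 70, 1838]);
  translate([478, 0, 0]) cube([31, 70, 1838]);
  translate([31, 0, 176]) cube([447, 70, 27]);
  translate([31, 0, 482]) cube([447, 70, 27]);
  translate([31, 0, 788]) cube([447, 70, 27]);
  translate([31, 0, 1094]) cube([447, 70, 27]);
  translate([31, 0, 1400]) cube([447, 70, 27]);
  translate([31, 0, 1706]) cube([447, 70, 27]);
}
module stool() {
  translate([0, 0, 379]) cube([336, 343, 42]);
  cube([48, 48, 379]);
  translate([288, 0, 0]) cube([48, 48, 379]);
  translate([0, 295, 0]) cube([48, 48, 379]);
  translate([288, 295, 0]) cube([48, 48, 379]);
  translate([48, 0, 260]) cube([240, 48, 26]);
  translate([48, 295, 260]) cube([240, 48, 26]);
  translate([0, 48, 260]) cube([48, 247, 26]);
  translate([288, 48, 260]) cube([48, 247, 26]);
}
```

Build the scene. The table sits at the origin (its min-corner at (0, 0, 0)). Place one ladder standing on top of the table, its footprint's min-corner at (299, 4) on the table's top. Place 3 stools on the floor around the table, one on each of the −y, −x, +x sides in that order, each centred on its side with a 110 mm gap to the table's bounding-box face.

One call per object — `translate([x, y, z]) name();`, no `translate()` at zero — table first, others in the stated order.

table();
translate([299, 4, 691]) ladder();
translate([425, -453, 0]) stool();
translate([-446, 146, 0]) stool();
translate([1296, 146, 0]) stool();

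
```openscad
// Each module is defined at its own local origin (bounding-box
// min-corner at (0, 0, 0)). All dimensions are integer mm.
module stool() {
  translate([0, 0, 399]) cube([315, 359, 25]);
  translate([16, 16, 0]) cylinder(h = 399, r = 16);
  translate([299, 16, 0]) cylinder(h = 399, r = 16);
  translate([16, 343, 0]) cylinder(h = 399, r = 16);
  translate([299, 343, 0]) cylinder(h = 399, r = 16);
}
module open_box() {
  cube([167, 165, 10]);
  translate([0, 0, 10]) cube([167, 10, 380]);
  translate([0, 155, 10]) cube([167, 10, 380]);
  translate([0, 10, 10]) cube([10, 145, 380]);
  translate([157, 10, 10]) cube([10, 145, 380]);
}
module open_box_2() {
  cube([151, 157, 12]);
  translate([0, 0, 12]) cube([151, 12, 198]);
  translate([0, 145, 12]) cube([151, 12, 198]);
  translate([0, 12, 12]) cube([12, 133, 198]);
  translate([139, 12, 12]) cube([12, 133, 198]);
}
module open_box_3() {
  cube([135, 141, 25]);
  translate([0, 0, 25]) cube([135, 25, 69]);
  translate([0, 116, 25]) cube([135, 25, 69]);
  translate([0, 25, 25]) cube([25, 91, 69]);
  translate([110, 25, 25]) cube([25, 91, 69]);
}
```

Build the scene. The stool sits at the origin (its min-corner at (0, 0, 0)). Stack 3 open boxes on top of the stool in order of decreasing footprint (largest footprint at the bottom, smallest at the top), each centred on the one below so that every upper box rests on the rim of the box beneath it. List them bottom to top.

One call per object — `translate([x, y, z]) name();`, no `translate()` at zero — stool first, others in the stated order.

stool();
translate([74, 97, 424]) open_box();
translate([82, 101, 814]) open_box_2();
translate([90, 109, 1024]) open_box_3();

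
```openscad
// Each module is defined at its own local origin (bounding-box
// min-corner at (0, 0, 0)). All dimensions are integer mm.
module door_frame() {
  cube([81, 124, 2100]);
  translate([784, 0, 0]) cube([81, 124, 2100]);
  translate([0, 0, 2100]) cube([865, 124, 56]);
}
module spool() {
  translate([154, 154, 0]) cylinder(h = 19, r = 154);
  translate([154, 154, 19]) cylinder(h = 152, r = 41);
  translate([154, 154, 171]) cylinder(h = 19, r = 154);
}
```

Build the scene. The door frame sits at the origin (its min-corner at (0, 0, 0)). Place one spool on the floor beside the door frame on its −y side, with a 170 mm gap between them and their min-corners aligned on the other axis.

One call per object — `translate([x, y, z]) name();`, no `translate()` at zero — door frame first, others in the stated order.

door_frame();
translate([0, -478, 0]) spool();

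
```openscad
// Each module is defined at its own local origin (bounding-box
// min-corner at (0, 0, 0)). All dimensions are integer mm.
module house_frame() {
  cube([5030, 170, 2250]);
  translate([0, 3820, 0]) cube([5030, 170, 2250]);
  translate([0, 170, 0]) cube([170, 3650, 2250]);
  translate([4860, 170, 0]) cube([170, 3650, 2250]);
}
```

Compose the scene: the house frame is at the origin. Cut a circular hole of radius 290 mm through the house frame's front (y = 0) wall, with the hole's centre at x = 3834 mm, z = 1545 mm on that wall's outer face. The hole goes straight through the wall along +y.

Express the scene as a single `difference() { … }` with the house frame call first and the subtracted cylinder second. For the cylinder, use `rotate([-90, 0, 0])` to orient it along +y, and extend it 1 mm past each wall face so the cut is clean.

difference() {
  house_frame();
  translate([3834, -1, 1545]) rotate([-90, 0, 0]) cylinder(h = 172, r = 290);
}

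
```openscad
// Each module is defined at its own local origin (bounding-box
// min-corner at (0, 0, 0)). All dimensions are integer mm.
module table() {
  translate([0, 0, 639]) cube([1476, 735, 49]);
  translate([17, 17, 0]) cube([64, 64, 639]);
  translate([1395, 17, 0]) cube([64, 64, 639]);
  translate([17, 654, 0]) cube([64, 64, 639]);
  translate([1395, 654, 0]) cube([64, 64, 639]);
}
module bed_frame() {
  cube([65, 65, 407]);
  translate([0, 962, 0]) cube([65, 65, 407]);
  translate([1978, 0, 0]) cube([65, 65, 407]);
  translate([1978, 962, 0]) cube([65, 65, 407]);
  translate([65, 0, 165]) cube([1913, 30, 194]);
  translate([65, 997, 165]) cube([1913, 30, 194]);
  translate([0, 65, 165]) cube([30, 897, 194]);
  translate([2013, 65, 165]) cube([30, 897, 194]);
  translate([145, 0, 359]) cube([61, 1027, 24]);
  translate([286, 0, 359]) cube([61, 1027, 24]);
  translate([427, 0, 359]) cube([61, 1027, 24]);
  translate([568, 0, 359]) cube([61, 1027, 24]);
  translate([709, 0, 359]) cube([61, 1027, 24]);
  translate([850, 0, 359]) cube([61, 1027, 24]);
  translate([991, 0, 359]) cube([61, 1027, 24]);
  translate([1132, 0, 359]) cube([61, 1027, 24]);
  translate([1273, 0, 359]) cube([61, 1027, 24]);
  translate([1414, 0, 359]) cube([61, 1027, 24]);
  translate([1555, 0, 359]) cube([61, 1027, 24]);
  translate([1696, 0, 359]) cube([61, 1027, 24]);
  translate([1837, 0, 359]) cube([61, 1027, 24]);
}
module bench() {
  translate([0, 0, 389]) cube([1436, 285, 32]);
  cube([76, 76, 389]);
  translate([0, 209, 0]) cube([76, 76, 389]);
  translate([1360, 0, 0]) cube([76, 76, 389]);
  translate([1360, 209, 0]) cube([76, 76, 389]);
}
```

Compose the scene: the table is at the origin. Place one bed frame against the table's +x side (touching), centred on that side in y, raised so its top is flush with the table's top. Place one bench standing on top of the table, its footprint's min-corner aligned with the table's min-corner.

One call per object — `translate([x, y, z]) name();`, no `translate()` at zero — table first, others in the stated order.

table();
translate([1476, -146, 281]) bed_frame();
translate([0, 0, 688]) bench();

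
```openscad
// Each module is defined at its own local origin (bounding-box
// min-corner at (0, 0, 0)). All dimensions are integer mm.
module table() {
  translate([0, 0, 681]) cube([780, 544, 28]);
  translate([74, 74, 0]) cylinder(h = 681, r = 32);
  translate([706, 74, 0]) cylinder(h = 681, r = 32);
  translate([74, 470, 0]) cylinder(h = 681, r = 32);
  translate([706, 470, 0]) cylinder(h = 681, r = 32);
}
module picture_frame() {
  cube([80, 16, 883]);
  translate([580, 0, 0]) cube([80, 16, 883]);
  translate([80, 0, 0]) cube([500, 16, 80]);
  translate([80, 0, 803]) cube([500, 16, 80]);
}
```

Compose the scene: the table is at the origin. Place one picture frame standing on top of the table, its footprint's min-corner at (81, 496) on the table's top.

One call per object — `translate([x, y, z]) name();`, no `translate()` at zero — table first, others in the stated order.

table();
translate([81, 496, 709]) picture_frame();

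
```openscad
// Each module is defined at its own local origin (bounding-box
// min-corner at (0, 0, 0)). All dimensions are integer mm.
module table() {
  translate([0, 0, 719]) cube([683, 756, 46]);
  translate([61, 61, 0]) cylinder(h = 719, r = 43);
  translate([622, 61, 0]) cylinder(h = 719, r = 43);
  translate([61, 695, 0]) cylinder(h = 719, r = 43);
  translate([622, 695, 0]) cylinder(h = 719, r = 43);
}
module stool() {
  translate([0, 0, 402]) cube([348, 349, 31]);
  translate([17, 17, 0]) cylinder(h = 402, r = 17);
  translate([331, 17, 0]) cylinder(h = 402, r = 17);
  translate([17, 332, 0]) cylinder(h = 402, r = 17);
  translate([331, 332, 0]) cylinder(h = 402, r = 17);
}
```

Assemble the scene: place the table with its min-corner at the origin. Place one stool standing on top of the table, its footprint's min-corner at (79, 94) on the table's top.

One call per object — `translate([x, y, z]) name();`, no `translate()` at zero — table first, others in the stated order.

table();
translate([79, 94, 765]) stool();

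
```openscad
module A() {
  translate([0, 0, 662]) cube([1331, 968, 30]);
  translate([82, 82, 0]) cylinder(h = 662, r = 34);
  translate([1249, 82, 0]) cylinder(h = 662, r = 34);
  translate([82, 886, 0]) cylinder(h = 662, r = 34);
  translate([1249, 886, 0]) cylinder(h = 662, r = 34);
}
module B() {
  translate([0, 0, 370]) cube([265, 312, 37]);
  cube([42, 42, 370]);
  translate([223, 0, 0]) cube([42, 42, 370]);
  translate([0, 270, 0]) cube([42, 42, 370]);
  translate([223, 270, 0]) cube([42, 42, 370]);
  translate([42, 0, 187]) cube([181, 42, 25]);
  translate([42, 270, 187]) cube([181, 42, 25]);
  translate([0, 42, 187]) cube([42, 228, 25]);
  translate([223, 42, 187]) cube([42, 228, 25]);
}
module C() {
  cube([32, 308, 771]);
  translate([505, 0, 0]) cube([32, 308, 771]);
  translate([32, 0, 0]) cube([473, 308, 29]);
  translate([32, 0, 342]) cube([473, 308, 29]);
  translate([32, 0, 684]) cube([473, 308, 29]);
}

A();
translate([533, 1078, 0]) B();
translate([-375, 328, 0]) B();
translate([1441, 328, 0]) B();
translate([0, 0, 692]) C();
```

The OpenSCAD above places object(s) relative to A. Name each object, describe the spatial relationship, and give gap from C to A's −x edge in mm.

The bookshelf's min-x is at 0; the table's min-x is 0; gap = 0 mm.

A is a table. B is a stool. C is a bookshelf. Three stools sit around the table at the +y, −x, +x sides. The bookshelf is on top of the table. The gap from the bookshelf to the table's −x edge is 0 mm.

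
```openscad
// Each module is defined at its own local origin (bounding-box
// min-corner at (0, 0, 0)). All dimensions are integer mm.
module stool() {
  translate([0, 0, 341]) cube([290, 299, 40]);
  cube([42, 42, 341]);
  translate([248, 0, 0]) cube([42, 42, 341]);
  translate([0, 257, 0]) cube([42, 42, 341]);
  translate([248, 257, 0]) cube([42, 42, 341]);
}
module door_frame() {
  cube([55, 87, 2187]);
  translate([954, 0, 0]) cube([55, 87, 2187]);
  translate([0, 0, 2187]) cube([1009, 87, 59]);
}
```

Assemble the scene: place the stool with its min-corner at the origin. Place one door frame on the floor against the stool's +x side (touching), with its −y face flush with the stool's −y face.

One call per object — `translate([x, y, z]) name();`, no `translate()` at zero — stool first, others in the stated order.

stool();
translate([290, 0, 0]) door_frame();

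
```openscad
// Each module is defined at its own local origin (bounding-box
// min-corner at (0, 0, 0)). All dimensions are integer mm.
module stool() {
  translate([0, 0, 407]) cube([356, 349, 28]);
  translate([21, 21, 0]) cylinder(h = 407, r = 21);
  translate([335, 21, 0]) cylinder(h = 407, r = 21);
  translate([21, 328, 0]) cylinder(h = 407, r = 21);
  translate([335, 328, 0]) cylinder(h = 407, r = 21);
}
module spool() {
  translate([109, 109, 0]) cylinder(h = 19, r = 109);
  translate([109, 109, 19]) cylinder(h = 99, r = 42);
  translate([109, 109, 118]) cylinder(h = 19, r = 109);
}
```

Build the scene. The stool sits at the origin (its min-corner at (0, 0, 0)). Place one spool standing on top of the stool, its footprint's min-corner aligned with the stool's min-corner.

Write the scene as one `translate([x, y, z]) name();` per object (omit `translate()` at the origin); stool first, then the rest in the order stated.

stool();
translate([0, 0, 435]) spool();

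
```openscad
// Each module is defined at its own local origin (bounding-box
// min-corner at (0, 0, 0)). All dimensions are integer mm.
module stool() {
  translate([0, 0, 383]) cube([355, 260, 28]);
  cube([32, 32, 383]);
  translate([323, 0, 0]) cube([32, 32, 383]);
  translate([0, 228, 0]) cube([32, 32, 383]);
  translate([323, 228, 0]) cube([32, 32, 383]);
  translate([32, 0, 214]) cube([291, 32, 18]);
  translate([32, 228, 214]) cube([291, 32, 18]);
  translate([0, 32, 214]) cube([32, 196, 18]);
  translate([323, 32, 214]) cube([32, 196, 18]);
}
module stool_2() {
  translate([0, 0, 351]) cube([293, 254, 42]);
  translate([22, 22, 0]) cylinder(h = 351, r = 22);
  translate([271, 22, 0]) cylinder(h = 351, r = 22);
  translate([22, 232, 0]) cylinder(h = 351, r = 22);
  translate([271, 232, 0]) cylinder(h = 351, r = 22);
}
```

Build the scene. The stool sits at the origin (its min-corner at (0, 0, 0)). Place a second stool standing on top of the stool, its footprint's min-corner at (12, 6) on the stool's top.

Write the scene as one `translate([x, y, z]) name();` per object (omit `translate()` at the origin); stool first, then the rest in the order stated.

stool();
translate([12, 6, 411]) stool_2();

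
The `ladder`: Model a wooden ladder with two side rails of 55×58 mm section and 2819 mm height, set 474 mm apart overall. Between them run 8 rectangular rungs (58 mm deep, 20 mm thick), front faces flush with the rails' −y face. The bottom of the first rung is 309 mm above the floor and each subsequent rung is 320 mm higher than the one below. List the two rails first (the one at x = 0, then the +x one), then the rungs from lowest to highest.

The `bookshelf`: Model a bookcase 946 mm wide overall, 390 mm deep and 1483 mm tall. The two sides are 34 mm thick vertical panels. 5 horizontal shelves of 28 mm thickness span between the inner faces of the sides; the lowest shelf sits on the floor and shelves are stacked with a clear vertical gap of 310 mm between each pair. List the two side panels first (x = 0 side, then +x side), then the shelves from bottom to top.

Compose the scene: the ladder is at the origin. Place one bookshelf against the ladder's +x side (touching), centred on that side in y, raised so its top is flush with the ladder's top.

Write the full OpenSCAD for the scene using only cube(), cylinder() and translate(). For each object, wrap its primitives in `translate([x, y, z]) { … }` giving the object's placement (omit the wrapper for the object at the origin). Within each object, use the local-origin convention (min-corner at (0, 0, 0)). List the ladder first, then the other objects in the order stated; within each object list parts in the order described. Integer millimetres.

cube([55, 58, 2819]);
translate([419, 0, 0]) cube([55, 58, 2819]);
translate([55, 0, 309]) cube([364, 58, 20]);
translate([55, 0, 629]) cube([364, 58, 20]);
translate([55, 0, 949]) cube([364, 58, 20]);
translate([55, 0, 1269]) cube([364, 58, 20]);
translate([55, 0, 1589]) cube([364, 58, 20]);
translate([55, 0, 1909]) cube([364, 58, 20]);
translate([55, 0, 2229]) cube([364, 58, 20]);
translate([55, 0, 2549]) cube([364, 58, 20]);
translate([474, -166, 1336]) {
  cube([34, 390, 1483]);
  translate([912, 0, 0]) cube([34, 390, 1483]);
  translate([34, 0, 0]) cube([878, 390, 28]);
  translate([34, 0, 338]) cube([878, 390, 28]);
  translate([34, 0, 676]) cube([878, 390, 28]);
  translate([34, 0, 1014]) cube([878, 390, 28]);
  translate([34, 0, 1352]) cube([878, 390, 28]);
}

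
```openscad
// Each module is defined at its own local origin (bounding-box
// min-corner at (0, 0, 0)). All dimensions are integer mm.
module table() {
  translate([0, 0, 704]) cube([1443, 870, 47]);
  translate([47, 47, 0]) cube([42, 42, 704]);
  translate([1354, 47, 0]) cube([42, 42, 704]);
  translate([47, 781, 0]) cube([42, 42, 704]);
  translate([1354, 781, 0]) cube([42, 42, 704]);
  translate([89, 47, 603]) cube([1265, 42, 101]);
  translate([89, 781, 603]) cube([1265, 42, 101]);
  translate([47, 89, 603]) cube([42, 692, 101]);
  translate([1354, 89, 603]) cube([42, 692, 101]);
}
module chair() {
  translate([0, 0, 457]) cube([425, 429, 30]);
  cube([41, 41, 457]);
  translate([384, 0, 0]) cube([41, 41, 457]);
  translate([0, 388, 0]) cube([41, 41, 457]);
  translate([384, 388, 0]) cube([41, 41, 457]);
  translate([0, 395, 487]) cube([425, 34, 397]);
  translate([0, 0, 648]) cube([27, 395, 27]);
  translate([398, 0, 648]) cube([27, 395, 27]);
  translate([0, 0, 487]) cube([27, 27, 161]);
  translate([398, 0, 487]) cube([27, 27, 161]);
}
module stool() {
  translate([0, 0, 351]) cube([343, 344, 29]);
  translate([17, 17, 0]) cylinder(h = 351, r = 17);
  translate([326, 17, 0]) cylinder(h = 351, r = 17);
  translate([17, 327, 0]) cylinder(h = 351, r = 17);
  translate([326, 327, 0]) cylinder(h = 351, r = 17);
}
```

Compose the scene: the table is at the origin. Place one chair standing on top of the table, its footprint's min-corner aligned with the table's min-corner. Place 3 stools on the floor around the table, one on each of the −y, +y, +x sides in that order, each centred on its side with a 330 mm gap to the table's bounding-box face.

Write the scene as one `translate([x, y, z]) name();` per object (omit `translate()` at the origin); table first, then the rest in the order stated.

table();
translate([0, 0, 751]) chair();
translate([550, -674, 0]) stool();
translate([550, 1200, 0]) stool();
translate([1773, 263, 0]) stool();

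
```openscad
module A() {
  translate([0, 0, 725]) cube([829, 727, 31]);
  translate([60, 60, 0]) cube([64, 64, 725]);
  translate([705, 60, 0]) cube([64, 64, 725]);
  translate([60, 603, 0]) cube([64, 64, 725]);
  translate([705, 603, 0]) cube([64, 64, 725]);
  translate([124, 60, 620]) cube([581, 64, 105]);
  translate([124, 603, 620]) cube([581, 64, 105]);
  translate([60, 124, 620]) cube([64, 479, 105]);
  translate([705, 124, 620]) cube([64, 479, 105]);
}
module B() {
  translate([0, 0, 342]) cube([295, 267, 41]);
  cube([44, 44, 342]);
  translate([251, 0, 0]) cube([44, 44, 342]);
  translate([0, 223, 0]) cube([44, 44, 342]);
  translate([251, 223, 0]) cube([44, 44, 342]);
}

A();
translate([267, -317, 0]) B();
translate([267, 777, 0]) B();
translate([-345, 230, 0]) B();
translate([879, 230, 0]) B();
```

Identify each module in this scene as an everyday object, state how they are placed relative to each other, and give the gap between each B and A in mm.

A is a table. B is a stool. Four stools sit around the table at the −y, +y, −x, +x sides. The gap between each stool and the table is 50 mm.

Each stool's nearest face is 50 mm from the table's bounding box.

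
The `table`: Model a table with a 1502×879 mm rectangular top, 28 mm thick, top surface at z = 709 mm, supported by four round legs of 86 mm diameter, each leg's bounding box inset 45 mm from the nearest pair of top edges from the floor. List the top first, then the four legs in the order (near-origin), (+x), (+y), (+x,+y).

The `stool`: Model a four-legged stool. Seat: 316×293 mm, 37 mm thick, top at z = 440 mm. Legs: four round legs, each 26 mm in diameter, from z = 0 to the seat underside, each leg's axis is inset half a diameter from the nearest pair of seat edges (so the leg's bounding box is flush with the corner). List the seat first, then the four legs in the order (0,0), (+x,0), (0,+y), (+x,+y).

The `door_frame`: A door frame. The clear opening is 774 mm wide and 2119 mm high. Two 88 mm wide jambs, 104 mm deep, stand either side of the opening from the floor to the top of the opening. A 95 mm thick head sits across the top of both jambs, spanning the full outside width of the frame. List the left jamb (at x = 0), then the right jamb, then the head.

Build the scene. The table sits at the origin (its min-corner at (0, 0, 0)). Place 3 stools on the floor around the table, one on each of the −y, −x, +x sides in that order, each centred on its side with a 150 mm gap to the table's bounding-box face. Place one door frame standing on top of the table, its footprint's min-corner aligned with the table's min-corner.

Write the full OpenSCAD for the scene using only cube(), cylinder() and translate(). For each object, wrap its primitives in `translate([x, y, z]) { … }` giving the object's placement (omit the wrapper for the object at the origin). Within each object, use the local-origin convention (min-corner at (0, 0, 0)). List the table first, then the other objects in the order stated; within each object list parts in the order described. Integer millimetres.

translate([0, 0, 681]) cube([1502, 879, 28]);
translate([88, 88, 0]) cylinder(h = 681, r = 43);
translate([1414, 88, 0]) cylinder(h = 681, r = 43);
translate([88, 791, 0]) cylinder(h = 681, r = 43);
translate([1414, 791, 0]) cylinder(h = 681, r = 43);
translate([593, -443, 0]) {
  translate([0, 0, 403]) cube([316, 293, 37]);
  translate([13, 13, 0]) cylinder(h = 403, r = 13);
  translate([303, 13, 0]) cylinder(h = 403, r = 13);
  translate([13, 280, 0]) cylinder(h = 403, r = 13);
  translate([303, 280, 0]) cylinder(h = 403, r = 13);
}
translate([-466, 293, 0]) {
  translate([0, 0, 403]) cube([316, 293, 37]);
  translate([13, 13, 0]) cylinder(h = 403, r = 13);
  translate([303, 13, 0]) cylinder(h = 403, r = 13);
  translate([13, 280, 0]) cylinder(h = 403, r = 13);
  translate([303, 280, 0]) cylinder(h = 403, r = 13);
}
translate([1652, 293, 0]) {
  translate([0, 0, 403]) cube([316, 293, 37]);
  translate([13, 13, 0]) cylinder(h = 403, r = 13);
  translate([303, 13, 0]) cylinder(h = 403, r = 13);
  translate([13, 280, 0]) cylinder(h = 403, r = 13);
  translate([303, 280, 0]) cylinder(h = 403, r = 13);
}
translate([0, 0, 709]) {
  cube([88, 104, 2119]);
  translate([862, 0, 0]) cube([88, 104, 2119]);
  translate([0, 0, 2119]) cube([950, 104, 95]);
}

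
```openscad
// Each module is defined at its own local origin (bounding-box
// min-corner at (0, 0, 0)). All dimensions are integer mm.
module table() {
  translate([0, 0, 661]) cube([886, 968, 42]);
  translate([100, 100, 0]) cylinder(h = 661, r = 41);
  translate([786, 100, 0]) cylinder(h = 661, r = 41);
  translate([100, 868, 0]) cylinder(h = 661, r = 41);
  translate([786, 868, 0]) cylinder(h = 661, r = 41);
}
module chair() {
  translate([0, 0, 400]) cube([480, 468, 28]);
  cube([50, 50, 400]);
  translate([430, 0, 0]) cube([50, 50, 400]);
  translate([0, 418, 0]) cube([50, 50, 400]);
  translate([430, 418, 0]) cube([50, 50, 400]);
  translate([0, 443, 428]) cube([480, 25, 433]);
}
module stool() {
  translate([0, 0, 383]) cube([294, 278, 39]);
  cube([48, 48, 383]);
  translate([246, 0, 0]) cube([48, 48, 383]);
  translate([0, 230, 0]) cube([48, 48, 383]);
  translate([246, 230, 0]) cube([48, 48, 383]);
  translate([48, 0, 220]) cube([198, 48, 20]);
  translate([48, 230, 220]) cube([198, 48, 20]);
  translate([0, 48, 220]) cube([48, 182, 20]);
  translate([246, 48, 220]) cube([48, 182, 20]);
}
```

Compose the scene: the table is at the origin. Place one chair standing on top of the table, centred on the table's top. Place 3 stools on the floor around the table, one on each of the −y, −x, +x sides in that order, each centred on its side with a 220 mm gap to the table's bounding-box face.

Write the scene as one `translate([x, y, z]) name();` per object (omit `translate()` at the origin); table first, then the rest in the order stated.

table();
translate([203, 250, 703]) chair();
translate([296, -498, 0]) stool();
translate([-514, 345, 0]) stool();
translate([1106, 345, 0]) stool();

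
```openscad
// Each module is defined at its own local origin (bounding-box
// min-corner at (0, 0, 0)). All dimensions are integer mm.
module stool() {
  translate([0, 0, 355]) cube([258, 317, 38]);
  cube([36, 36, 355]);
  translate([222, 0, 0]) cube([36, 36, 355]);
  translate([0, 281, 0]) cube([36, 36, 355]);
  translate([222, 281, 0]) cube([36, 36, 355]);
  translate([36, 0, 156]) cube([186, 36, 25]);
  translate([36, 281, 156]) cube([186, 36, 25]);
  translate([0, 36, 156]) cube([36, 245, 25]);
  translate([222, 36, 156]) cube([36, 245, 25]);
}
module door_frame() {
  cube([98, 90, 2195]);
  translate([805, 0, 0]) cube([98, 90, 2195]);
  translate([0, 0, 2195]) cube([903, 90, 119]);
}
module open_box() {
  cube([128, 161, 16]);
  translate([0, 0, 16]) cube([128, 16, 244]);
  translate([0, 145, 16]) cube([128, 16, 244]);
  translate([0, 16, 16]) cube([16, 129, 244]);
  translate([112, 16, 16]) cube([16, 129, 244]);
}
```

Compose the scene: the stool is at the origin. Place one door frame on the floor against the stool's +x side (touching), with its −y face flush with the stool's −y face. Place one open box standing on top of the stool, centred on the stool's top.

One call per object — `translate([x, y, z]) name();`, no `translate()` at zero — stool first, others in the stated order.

stool();
translate([258, 0, 0]) door_frame();
translate([65, 78, 393]) open_box();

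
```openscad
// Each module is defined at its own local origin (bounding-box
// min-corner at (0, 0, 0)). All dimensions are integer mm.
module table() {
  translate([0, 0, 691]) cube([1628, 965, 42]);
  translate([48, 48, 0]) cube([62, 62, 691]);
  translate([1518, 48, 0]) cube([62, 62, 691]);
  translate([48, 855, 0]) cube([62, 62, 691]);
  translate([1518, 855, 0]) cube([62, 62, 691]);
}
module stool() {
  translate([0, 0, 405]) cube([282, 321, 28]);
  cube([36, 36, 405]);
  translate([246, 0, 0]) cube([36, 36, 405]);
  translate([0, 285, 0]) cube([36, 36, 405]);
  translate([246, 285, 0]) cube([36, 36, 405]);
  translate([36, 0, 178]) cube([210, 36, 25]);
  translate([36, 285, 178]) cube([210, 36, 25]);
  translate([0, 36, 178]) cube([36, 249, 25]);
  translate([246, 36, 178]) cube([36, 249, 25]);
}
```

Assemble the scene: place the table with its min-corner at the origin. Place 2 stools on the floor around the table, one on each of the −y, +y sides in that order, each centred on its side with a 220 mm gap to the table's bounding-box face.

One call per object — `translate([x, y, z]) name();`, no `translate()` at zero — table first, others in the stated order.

table();
translate([673, -541, 0]) stool();
translate([673, 1185, 0]) stool();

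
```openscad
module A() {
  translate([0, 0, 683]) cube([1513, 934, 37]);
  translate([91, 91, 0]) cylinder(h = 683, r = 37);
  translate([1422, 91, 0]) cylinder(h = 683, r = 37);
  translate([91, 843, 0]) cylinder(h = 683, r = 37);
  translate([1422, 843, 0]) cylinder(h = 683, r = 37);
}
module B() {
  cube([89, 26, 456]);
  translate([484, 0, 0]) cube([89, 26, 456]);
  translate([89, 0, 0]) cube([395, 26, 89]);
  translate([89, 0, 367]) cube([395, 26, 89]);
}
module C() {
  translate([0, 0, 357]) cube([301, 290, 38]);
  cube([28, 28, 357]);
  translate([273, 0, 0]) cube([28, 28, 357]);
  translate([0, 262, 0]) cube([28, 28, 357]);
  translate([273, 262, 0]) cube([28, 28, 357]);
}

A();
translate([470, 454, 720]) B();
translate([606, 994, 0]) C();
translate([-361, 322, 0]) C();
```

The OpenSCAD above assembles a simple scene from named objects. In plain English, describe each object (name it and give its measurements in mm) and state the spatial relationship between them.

A is a table with a 1513×934 mm rectangular top, 37 mm thick, top surface at z = 720 mm, supported by four round legs of 74 mm diameter, each leg's bounding box inset 54 mm from the nearest pair of top edges, running from the floor.

B is a picture frame with a 395×278 mm rectangular opening (x by z) and a uniform 89 mm border on every side. Frame depth is 26 mm along y. It is built from two vertical stiles running the full outside height and two horizontal rails spanning the gap between the stiles.

C is a simple wooden stool: a rectangular seat 301 mm (x) by 290 mm (y), 38 mm thick, top face at z = 395 mm, on four square legs, each 28×28 mm in cross-section. The legs rest on z = 0, each flush with a corner of the seat.

The picture frame is on top of the table, centred. Two stools sit around the table at the +y, −x sides.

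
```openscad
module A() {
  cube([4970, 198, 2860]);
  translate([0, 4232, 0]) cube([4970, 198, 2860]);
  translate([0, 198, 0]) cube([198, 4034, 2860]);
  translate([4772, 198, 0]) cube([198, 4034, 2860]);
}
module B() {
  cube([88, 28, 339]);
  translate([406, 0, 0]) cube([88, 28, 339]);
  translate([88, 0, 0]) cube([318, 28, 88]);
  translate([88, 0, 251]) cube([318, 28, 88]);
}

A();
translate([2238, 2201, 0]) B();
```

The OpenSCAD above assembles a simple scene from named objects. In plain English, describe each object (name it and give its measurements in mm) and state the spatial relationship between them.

A is a box-shaped house frame (walls only): outside footprint 4970×4430 mm, wall height 2860 mm, wall thickness 198 mm. The two y-facing walls run the full x-width; the two x-facing walls fit between the inner faces of the y-facing walls.

B is a picture frame with a 318×163 mm rectangular opening (x by z) and a uniform 88 mm border on every side. Frame depth is 28 mm along y. It is built from two vertical stiles running the full outside height and two horizontal rails spanning the gap between the stiles.

The picture frame sits inside the house frame, centred.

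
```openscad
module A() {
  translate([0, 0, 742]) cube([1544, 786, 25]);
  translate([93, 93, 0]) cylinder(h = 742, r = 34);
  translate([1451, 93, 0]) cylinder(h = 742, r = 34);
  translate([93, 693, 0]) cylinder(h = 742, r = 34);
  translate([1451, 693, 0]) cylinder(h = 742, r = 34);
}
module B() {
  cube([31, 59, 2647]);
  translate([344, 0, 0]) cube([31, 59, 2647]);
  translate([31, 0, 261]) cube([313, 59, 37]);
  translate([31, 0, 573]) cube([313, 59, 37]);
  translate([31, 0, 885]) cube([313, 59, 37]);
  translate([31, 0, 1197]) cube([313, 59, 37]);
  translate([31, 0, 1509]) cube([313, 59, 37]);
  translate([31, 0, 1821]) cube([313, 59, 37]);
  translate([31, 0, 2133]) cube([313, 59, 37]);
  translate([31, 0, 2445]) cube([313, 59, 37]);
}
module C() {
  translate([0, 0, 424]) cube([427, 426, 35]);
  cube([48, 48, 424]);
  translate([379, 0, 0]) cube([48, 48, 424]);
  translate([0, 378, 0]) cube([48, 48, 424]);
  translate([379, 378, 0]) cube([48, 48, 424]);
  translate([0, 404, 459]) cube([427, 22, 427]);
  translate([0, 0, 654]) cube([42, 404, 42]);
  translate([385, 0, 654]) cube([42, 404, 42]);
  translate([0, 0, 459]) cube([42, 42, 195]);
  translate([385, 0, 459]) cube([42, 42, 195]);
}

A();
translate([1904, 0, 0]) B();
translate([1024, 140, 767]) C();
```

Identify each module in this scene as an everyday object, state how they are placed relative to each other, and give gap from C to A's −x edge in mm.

The chair's min-x is at 1024; the table's min-x is 0; gap = 1024 mm.

A is a table. B is a ladder. C is a chair. The ladder is on the floor beside the table on its +x side. The chair is on top of the table. The gap from the chair to the table's −x edge is 1024 mm.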